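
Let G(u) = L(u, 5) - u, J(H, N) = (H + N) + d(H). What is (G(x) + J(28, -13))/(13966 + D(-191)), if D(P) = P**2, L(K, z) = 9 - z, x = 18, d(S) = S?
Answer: 29/50447 ≈ 0.00057486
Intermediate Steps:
J(H, N) = N + 2*H (J(H, N) = (H + N) + H = N + 2*H)
G(u) = 4 - u (G(u) = (9 - 1*5) - u = (9 - 5) - u = 4 - u)
(G(x) + J(28, -13))/(13966 + D(-191)) = ((4 - 1*18) + (-13 + 2*28))/(13966 + (-191)**2) = ((4 - 18) + (-13 + 56))/(13966 + 36481) = (-14 + 43)/50447 = 29*(1/50447) = 29/50447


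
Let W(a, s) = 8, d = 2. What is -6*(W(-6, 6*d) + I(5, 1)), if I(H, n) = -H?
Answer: -18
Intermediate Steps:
-6*(W(-6, 6*d) + I(5, 1)) = -6*(8 - 1*5) = -6*(8 - 5) = -6*3 = -18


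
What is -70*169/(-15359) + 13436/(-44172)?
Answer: 79047809/169609437 ≈ 0.46606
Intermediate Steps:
-70*169/(-15359) + 13436/(-44172) = -11830*(-1/15359) + 13436*(-1/44172) = 11830/15359 - 3359/11043 = 79047809/169609437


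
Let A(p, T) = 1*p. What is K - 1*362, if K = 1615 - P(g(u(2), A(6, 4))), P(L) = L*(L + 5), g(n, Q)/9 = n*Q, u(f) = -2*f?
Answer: -44323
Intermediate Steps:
A(p, T) = p
g(n, Q) = 9*Q*n (g(n, Q) = 9*(n*Q) = 9*(Q*n) = 9*Q*n)
P(L) = L*(5 + L)
K = -43961 (K = 1615 - 9*6*(-2*2)*(5 + 9*6*(-2*2)) = 1615 - 9*6*(-4)*(5 + 9*6*(-4)) = 1615 - (-216)*(5 - 216) = 1615 - (-216)*(-211) = 1615 - 1*45576 = 1615 - 45576 = -43961)
K - 1*362 = -43961 - 1*362 = -43961 - 362 = -44323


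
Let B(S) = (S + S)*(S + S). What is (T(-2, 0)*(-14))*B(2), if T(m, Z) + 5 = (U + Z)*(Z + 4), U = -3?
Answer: 3808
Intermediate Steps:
T(m, Z) = -5 + (-3 + Z)*(4 + Z) (T(m, Z) = -5 + (-3 + Z)*(Z + 4) = -5 + (-3 + Z)*(4 + Z))
B(S) = 4*S**2 (B(S) = (2*S)*(2*S) = 4*S**2)
(T(-2, 0)*(-14))*B(2) = ((-17 + 0 + 0**2)*(-14))*(4*2**2) = ((-17 + 0 + 0)*(-14))*(4*4) = -17*(-14)*16 = 238*16 = 3808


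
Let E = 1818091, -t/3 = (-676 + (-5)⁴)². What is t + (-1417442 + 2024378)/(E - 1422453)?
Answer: -1543278189/197819 ≈ -7801.5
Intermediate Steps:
t = -7803 (t = -3*(-676 + (-5)⁴)² = -3*(-676 + 625)² = -3*(-51)² = -3*2601 = -7803)
t + (-1417442 + 2024378)/(E - 1422453) = -7803 + (-1417442 + 2024378)/(1818091 - 1422453) = -7803 + 606936/395638 = -7803 + 606936*(1/395638) = -7803 + 303468/197819 = -1543278189/197819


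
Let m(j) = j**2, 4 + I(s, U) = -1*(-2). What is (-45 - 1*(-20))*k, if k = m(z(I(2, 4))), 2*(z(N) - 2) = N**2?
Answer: -400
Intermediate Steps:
I(s, U) = -2 (I(s, U) = -4 - 1*(-2) = -4 + 2 = -2)
z(N) = 2 + N**2/2
k = 16 (k = (2 + (1/2)*(-2)**2)**2 = (2 + (1/2)*4)**2 = (2 + 2)**2 = 4**2 = 16)
(-45 - 1*(-20))*k = (-45 - 1*(-20))*16 = (-45 + 20)*16 = -25*16 = -400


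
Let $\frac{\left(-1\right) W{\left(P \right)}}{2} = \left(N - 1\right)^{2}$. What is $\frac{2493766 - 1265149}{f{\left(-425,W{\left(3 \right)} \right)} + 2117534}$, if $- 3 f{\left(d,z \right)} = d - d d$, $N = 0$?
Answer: $\frac{1228617}{2177884} \approx 0.56413$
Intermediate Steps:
$W{\left(P \right)} = -2$ ($W{\left(P \right)} = - 2 \left(0 - 1\right)^{2} = - 2 \left(-1\right)^{2} = \left(-2\right) 1 = -2$)
$f{\left(d,z \right)} = - \frac{d}{3} + \frac{d^{2}}{3}$ ($f{\left(d,z \right)} = - \frac{d - d d}{3} = - \frac{d - d^{2}}{3} = - \frac{d}{3} + \frac{d^{2}}{3}$)
$\frac{2493766 - 1265149}{f{\left(-425,W{\left(3 \right)} \right)} + 2117534} = \frac{2493766 - 1265149}{\frac{1}{3} \left(-425\right) \left(-1 - 425\right) + 2117534} = \frac{1228617}{\frac{1}{3} \left(-425\right) \left(-426\right) + 2117534} = \frac{1228617}{60350 + 2117534} = \frac{1228617}{2177884}$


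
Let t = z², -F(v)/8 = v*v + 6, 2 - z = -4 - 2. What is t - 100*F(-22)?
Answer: 392064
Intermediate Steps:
z = 8 (z = 2 - (-4 - 2) = 2 - 1*(-6) = 2 + 6 = 8)
F(v) = -48 - 8*v² (F(v) = -8*(v*v + 6) = -8*(v² + 6) = -8*(6 + v²) = -48 - 8*v²)
t = 64 (t = 8² = 64)
t - 100*F(-22) = 64 - 100*(-48 - 8*(-22)²) = 64 - 100*(-48 - 8*484) = 64 - 100*(-48 - 3872) = 64 - 100*(-3920) = 64 + 392000 = 392064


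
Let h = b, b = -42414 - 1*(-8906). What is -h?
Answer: 33508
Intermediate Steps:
b = -33508 (b = -42414 + 8906 = -33508)
h = -33508
-h = -1*(-33508) = 33508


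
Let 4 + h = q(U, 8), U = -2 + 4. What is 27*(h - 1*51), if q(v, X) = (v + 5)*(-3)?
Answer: -2052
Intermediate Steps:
U = 2
q(v, X) = -15 - 3*v (q(v, X) = (5 + v)*(-3) = -15 - 3*v)
h = -25 (h = -4 + (-15 - 3*2) = -4 + (-15 - 6) = -4 - 21 = -25)
27*(h - 1*51) = 27*(-25 - 1*51) = 27*(-25 - 51) = 27*(-76) = -2052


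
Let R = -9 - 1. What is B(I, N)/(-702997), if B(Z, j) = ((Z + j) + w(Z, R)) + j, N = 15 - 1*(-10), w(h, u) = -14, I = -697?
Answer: 661/702997 ≈ 0.00094026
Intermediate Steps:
R = -10
N = 25 (N = 15 + 10 = 25)
B(Z, j) = -14 + Z + 2*j (B(Z, j) = ((Z + j) - 14) + j = (-14 + Z + j) + j = -14 + Z + 2*j)
B(I, N)/(-702997) = (-14 - 697 + 2*25)/(-702997) = (-14 - 697 + 50)*(-1/702997) = -661*(-1/702997) = 661/702997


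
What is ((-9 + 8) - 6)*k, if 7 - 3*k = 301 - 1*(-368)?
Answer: 4634/3 ≈ 1544.7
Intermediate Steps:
k = -662/3 (k = 7/3 - (301 - 1*(-368))/3 = 7/3 - (301 + 368)/3 = 7/3 - ⅓*669 = 7/3 - 223 = -662/3 ≈ -220.67)
((-9 + 8) - 6)*k = ((-9 + 8) - 6)*(-662/3) = (-1 - 6)*(-662/3) = -7*(-662/3) = 4634/3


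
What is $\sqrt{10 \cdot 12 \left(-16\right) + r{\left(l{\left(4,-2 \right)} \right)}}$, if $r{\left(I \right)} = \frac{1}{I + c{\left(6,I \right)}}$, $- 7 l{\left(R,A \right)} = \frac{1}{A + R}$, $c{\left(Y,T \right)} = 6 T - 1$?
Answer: $\frac{i \sqrt{17286}}{3} \approx 43.825 i$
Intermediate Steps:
$c{\left(Y,T \right)} = -1 + 6 T$
$l{\left(R,A \right)} = - \frac{1}{7 \left(A + R\right)}$
$r{\left(I \right)} = \frac{1}{-1 + 7 I}$ ($r{\left(I \right)} = \frac{1}{I + \left(-1 + 6 I\right)} = \frac{1}{-1 + 7 I}$)
$\sqrt{10 \cdot 12 \left(-16\right) + r{\left(l{\left(4,-2 \right)} \right)}} = \sqrt{10 \cdot 12 \left(-16\right) + \frac{1}{-1 + 7 \left(- \frac{1}{7 \left(-2\right) + 7 \cdot 4}\right)}} = \sqrt{120 \left(-16\right) + \frac{1}{-1 + 7 \left(- \frac{1}{-14 + 28}\right)}} = \sqrt{-1920 + \frac{1}{-1 + 7 \left(- \frac{1}{14}\right)}} = \sqrt{-1920 + \frac{1}{-1 - \frac{1}{2}}} = \sqrt{-1920 + \frac{1}{- \frac{3}{2}}} = \sqrt{-1920 - \frac{2}{3}} = \sqrt{- \frac{5762}{3}} = \frac{i \sqrt{17286}}{3}$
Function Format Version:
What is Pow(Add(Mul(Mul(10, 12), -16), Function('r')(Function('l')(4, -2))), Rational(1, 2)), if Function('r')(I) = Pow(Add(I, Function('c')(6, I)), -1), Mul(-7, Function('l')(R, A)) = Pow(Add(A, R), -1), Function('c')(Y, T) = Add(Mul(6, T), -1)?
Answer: Mul(Rational(1, 3), I, Pow(17286, Rational(1, 2))) ≈ Mul(43.825, I)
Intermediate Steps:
Function('c')(Y, T) = Add(-1, Mul(6, T))
Function('l')(R, A) = Mul(Rational(-1, 7), Pow(Add(A, R), -1))
Function('r')(I) = Pow(Add(-1, Mul(7, I)), -1) (Function('r')(I) = Pow(Add(I, Add(-1, Mul(6, I))), -1) = Pow(Add(-1, Mul(7, I)), -1))
Pow(Add(Mul(Mul(10, 12), -16), Function('r')(Function('l')(4, -2))), Rational(1, 2)) = Pow(Add(Mul(Mul(10, 12), -16), Pow(Add(-1, Mul(7, Mul(-1, Pow(Add(Mul(7, -2), Mul(7, 4)), -1)))), -1)), Rational(1, 2)) = Pow(Add(Mul(120, -16), Pow(Add(-1, Mul(7, Mul(-1, Pow(Add(-14, 28), -1)))), -1)), Rational(1, 2)) = Pow(Add(-1920, Pow(Add(-1, Mul(7, Mul(-1, Pow(14, -1)))), -1)), Rational(1, 2)) = Pow(Add(-1920, Pow(Add(-1, Mul(7, Mul(-1, Rational(1, 14)))), -1)), Rational(1, 2)) = Pow(Add(-1920, Pow(Add(-1, Mul(7, Rational(-1, 14))), -1)), Rational(1, 2)) = Pow(Add(-1920, Pow(Add(-1, Rational(-1, 2)), -1)), Rational(1, 2)) = Pow(Add(-1920, Pow(Rational(-3, 2), -1)), Rational(1, 2)) = Pow(Add(-1920, Rational(-2, 3)), Rational(1, 2)) = Pow(Rational(-5762, 3), Rational(1, 2)) = Mul(Rational(1, 3), I, Pow(17286, Rational(1, 2)))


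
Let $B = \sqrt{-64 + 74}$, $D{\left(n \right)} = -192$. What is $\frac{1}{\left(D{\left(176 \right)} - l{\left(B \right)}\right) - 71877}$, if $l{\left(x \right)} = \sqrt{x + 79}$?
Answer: $- \frac{1}{72069 + \sqrt{79 + \sqrt{10}}} \approx -1.3874 \cdot 10^{-5}$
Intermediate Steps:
$B = \sqrt{10} \approx 3.1623$
$l{\left(x \right)} = \sqrt{79 + x}$
$\frac{1}{\left(D{\left(176 \right)} - l{\left(B \right)}\right) - 71877} = \frac{1}{\left(-192 - \sqrt{79 + \sqrt{10}}\right) - 71877} = \frac{1}{-72069 - \sqrt{79 + \sqrt{10}}}$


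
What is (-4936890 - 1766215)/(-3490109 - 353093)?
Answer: 6703105/3843202 ≈ 1.7441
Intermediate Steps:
(-4936890 - 1766215)/(-3490109 - 353093) = -6703105/(-3843202) = -6703105*(-1/3843202) = 6703105/3843202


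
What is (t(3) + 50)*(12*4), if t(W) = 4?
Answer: 2592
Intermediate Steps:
(t(3) + 50)*(12*4) = (4 + 50)*(12*4) = 54*48 = 2592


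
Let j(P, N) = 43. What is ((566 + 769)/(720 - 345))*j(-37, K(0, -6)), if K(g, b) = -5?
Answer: 3827/25 ≈ 153.08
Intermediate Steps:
((566 + 769)/(720 - 345))*j(-37, K(0, -6)) = ((566 + 769)/(720 - 345))*43 = (1335/375)*43 = (1335*(1/375))*43 = (89/25)*43 = 3827/25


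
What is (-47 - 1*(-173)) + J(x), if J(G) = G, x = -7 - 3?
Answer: 116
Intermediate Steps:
x = -10
(-47 - 1*(-173)) + J(x) = (-47 - 1*(-173)) - 10 = (-47 + 173) - 10 = 126 - 10 = 116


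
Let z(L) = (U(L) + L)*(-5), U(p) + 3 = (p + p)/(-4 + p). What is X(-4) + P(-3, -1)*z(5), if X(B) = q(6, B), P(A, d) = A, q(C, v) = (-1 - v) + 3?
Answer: 186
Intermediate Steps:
q(C, v) = 2 - v
U(p) = -3 + 2*p/(-4 + p) (U(p) = -3 + (p + p)/(-4 + p) = -3 + (2*p)/(-4 + p) = -3 + 2*p/(-4 + p))
z(L) = -5*L - 5*(12 - L)/(-4 + L) (z(L) = ((12 - L)/(-4 + L) + L)*(-5) = (L + (12 - L)/(-4 + L))*(-5) = -5*L - 5*(12 - L)/(-4 + L))
X(B) = 2 - B
X(-4) + P(-3, -1)*z(5) = (2 - 1*(-4)) - 15*(-12 - 1*5² + 5*5)/(-4 + 5) = (2 + 4) - 15*(-12 - 1*25 + 25)/1 = 6 - 15*(-12 - 25 + 25) = 6 - 15*(-12) = 6 - 3*(-60) = 6 + 180 = 186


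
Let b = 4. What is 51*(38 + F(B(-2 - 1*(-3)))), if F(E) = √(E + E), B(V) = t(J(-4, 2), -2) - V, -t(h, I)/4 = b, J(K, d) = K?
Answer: 1938 + 51*I*√34 ≈ 1938.0 + 297.38*I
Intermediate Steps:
t(h, I) = -16 (t(h, I) = -4*4 = -16)
B(V) = -16 - V
F(E) = √2*√E (F(E) = √(2*E) = √2*√E)
51*(38 + F(B(-2 - 1*(-3)))) = 51*(38 + √2*√(-16 - (-2 - 1*(-3)))) = 51*(38 + √2*√(-16 - (-2 + 3))) = 51*(38 + √2*√(-16 - 1*1)) = 51*(38 + √2*√(-16 - 1)) = 51*(38 + √2*√(-17)) = 51*(38 + √2*(I*√17)) = 51*(38 + I*√34) = 1938 + 51*I*√34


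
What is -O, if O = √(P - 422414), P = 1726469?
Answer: -3*√144895 ≈ -1142.0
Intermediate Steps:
O = 3*√144895 (O = √(1726469 - 422414) = √1304055 = 3*√144895 ≈ 1142.0)
-O = -3*√144895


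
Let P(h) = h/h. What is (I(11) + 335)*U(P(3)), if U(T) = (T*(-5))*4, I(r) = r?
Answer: -6920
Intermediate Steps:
P(h) = 1
U(T) = -20*T (U(T) = -5*T*4 = -20*T)
(I(11) + 335)*U(P(3)) = (11 + 335)*(-20*1) = 346*(-20) = -6920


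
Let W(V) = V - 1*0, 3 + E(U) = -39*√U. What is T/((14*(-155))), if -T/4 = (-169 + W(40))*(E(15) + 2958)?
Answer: -152478/217 + 10062*√15/1085 ≈ -666.75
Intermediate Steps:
E(U) = -3 - 39*√U
W(V) = V (W(V) = V + 0 = V)
T = 1524780 - 20124*√15 (T = -4*(-169 + 40)*((-3 - 39*√15) + 2958) = -(-516)*(2955 - 39*√15) = -4*(-381195 + 5031*√15) = 1524780 - 20124*√15 ≈ 1.4468e+6)
T/((14*(-155))) = (1524780 - 20124*√15)/((14*(-155))) = (1524780 - 20124*√15)/(-2170) = (1524780 - 20124*√15)*(-1/2170) = -152478/217 + 10062*√15/1085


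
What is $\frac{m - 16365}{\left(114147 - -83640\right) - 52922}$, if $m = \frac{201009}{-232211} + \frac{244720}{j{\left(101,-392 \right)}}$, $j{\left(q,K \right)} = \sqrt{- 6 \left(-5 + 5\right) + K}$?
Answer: $- \frac{3800334024}{33639246515} - \frac{1748 i \sqrt{2}}{28973} \approx -0.11297 - 0.085322 i$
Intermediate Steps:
$j{\left(q,K \right)} = \sqrt{K}$ ($j{\left(q,K \right)} = \sqrt{\left(-6\right) 0 + K} = \sqrt{0 + K} = \sqrt{K}$)
$m = - \frac{201009}{232211} - 8740 i \sqrt{2}$ ($m = \frac{201009}{-232211} + \frac{244720}{\sqrt{-392}} = 201009 \left(- \frac{1}{232211}\right) + \frac{244720}{14 i \sqrt{2}} = - \frac{201009}{232211} + 244720 \left(- \frac{i \sqrt{2}}{28}\right) = - \frac{201009}{232211} - 8740 i \sqrt{2} \approx -0.86563 - 12360.0 i$)
$\frac{m - 16365}{\left(114147 - -83640\right) - 52922} = \frac{\left(- \frac{201009}{232211} - 8740 i \sqrt{2}\right) - 16365}{\left(114147 - -83640\right) - 52922} = \frac{- \frac{3800334024}{232211} - 8740 i \sqrt{2}}{\left(114147 + 83640\right) - 52922} = \frac{- \frac{3800334024}{232211} - 8740 i \sqrt{2}}{197787 - 52922} = \frac{- \frac{3800334024}{232211} - 8740 i \sqrt{2}}{144865} = \left(- \frac{3800334024}{232211} - 8740 i \sqrt{2}\right) \frac{1}{144865} = - \frac{3800334024}{33639246515} - \frac{1748 i \sqrt{2}}{28973}$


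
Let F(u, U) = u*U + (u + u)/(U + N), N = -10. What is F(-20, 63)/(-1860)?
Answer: 3341/4929 ≈ 0.67782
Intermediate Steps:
F(u, U) = U*u + 2*u/(-10 + U) (F(u, U) = u*U + (u + u)/(U - 10) = U*u + (2*u)/(-10 + U) = U*u + 2*u/(-10 + U))
F(-20, 63)/(-1860) = -20*(2 + 63² - 10*63)/(-10 + 63)/(-1860) = -20*(2 + 3969 - 630)/53*(-1/1860) = -20*1/53*3341*(-1/1860) = -66820/53*(-1/1860) = 3341/4929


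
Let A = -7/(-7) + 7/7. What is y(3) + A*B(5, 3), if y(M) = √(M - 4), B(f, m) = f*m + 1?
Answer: 32 + I ≈ 32.0 + 1.0*I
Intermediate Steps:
A = 2 (A = -7*(-⅐) + 7*(⅐) = 1 + 1 = 2)
B(f, m) = 1 + f*m
y(M) = √(-4 + M)
y(3) + A*B(5, 3) = √(-4 + 3) + 2*(1 + 5*3) = √(-1) + 2*(1 + 15) = I + 2*16 = I + 32 = 32 + I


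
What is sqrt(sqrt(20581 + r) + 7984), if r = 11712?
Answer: sqrt(7984 + sqrt(32293)) ≈ 90.353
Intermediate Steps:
sqrt(sqrt(20581 + r) + 7984) = sqrt(sqrt(20581 + 11712) + 7984) = sqrt(sqrt(32293) + 7984) = sqrt(7984 + sqrt(32293))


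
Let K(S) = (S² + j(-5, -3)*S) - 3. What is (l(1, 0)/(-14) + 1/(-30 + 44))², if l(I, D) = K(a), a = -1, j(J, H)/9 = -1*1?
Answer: 9/49 ≈ 0.18367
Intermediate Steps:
j(J, H) = -9 (j(J, H) = 9*(-1*1) = 9*(-1) = -9)
K(S) = -3 + S² - 9*S (K(S) = (S² - 9*S) - 3 = -3 + S² - 9*S)
l(I, D) = 7 (l(I, D) = -3 + (-1)² - 9*(-1) = -3 + 1 + 9 = 7)
(l(1, 0)/(-14) + 1/(-30 + 44))² = (7/(-14) + 1/(-30 + 44))² = (7*(-1/14) + 1/14)² = (-½ + 1/14)² = (-3/7)² = 9/49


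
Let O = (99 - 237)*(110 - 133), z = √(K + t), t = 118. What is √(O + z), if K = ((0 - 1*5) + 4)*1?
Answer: √(3174 + 3*√13) ≈ 56.434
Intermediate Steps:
K = -1 (K = ((0 - 5) + 4)*1 = (-5 + 4)*1 = -1*1 = -1)
z = 3*√13 (z = √(-1 + 118) = √117 = 3*√13 ≈ 10.817)
O = 3174 (O = -138*(-23) = 3174)
√(O + z) = √(3174 + 3*√13)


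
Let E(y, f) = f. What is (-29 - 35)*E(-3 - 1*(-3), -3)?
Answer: 192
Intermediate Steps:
(-29 - 35)*E(-3 - 1*(-3), -3) = (-29 - 35)*(-3) = -64*(-3) = 192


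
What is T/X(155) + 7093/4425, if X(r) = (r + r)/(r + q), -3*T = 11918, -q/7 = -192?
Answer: -2634879712/137175 ≈ -19208.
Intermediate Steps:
q = 1344 (q = -7*(-192) = 1344)
T = -11918/3 (T = -⅓*11918 = -11918/3 ≈ -3972.7)
X(r) = 2*r/(1344 + r) (X(r) = (r + r)/(r + 1344) = (2*r)/(1344 + r) = 2*r/(1344 + r))
T/X(155) + 7093/4425 = -11918/(3*(2*155/(1344 + 155))) + 7093/4425 = -11918/(3*(2*155/1499)) + 7093*(1/4425) = -11918/(3*(2*155*(1/1499))) + 7093/4425 = -11918/(3*310/1499) + 7093/4425 = -11918/3*1499/310 + 7093/4425 = -8932541/465 + 7093/4425 = -2634879712/137175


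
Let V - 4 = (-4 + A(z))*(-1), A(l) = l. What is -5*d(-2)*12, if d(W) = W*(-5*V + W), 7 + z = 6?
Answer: -5640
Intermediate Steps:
z = -1 (z = -7 + 6 = -1)
V = 9 (V = 4 + (-4 - 1)*(-1) = 4 - 5*(-1) = 4 + 5 = 9)
d(W) = W*(-45 + W) (d(W) = W*(-5*9 + W) = W*(-45 + W))
-5*d(-2)*12 = -(-10)*(-45 - 2)*12 = -(-10)*(-47)*12 = -5*94*12 = -470*12 = -5640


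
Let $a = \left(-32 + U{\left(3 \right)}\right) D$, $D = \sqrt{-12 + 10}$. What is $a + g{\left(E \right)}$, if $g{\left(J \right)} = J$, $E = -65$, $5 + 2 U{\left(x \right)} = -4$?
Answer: $-65 - \frac{73 i \sqrt{2}}{2} \approx -65.0 - 51.619 i$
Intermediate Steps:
$U{\left(x \right)} = - \frac{9}{2}$ ($U{\left(x \right)} = - \frac{5}{2} + \frac{1}{2} \left(-4\right) = - \frac{5}{2} - 2 = - \frac{9}{2}$)
$D = i \sqrt{2}$ ($D = \sqrt{-2} = i \sqrt{2} \approx 1.4142 i$)
$a = - \frac{73 i \sqrt{2}}{2}$ ($a = \left(-32 - \frac{9}{2}\right) i \sqrt{2} = - \frac{73 i \sqrt{2}}{2} \approx - 51.619 i$)
$a + g{\left(E \right)} = - \frac{73 i \sqrt{2}}{2} - 65 = -65 - \frac{73 i \sqrt{2}}{2}$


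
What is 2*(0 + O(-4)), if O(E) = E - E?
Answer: 0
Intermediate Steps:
O(E) = 0
2*(0 + O(-4)) = 2*(0 + 0) = 2*0 = 0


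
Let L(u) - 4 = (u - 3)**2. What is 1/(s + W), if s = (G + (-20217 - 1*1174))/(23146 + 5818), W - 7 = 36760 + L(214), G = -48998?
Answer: 28964/2354471099 ≈ 1.2302e-5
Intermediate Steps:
L(u) = 4 + (-3 + u)**2 (L(u) = 4 + (u - 3)**2 = 4 + (-3 + u)**2)
W = 81292 (W = 7 + (36760 + (4 + (-3 + 214)**2)) = 7 + (36760 + (4 + 211**2)) = 7 + (36760 + (4 + 44521)) = 7 + (36760 + 44525) = 7 + 81285 = 81292)
s = -70389/28964 (s = (-48998 + (-20217 - 1*1174))/(23146 + 5818) = (-48998 + (-20217 - 1174))/28964 = (-48998 - 21391)*(1/28964) = -70389*1/28964 = -70389/28964 ≈ -2.4302)
1/(s + W) = 1/(-70389/28964 + 81292) = 1/(2354471099/28964) = 28964/2354471099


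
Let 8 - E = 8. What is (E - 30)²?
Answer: 900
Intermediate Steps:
E = 0 (E = 8 - 1*8 = 8 - 8 = 0)
(E - 30)² = (0 - 30)² = (-30)² = 900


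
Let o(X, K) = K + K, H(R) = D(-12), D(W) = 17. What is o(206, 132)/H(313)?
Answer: 264/17 ≈ 15.529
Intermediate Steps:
H(R) = 17
o(X, K) = 2*K
o(206, 132)/H(313) = (2*132)/17 = 264*(1/17) = 264/17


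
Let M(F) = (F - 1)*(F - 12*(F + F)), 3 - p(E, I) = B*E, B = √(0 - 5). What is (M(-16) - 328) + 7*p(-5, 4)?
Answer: -6563 + 35*I*√5 ≈ -6563.0 + 78.262*I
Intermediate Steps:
B = I*√5 (B = √(-5) = I*√5 ≈ 2.2361*I)
p(E, I) = 3 - I*E*√5 (p(E, I) = 3 - I*√5*E = 3 - I*E*√5)
M(F) = -23*F*(-1 + F) (M(F) = (-1 + F)*(F - 24*F) = (-1 + F)*(-23*F) = -23*F*(-1 + F))
(M(-16) - 328) + 7*p(-5, 4) = (23*(-16)*(1 - 1*(-16)) - 328) + 7*(3 - 1*I*(-5)*√5) = (23*(-16)*(1 + 16) - 328) + 7*(3 + 5*I*√5) = (23*(-16)*17 - 328) + (21 + 35*I*√5) = (-6256 - 328) + (21 + 35*I*√5) = -6584 + (21 + 35*I*√5) = -6563 + 35*I*√5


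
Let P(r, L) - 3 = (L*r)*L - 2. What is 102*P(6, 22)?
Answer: 296310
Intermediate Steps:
P(r, L) = 1 + r*L² (P(r, L) = 3 + ((L*r)*L - 2) = 3 + (r*L² - 2) = 3 + (-2 + r*L²) = 1 + r*L²)
102*P(6, 22) = 102*(1 + 6*22²) = 102*(1 + 6*484) = 102*(1 + 2904) = 102*2905 = 296310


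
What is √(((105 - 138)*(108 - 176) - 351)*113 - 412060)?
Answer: I*√198151 ≈ 445.14*I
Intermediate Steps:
√(((105 - 138)*(108 - 176) - 351)*113 - 412060) = √((-33*(-68) - 351)*113 - 412060) = √((2244 - 351)*113 - 412060) = √(1893*113 - 412060) = √(213909 - 412060) = √(-198151) = I*√198151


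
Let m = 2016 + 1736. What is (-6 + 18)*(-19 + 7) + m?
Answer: 3608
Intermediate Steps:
m = 3752
(-6 + 18)*(-19 + 7) + m = (-6 + 18)*(-19 + 7) + 3752 = 12*(-12) + 3752 = -144 + 3752 = 3608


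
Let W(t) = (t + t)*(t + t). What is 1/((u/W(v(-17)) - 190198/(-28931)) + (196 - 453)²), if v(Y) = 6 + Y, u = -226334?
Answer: 7001302/459200989237 ≈ 1.5247e-5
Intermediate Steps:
W(t) = 4*t² (W(t) = (2*t)*(2*t) = 4*t²)
1/((u/W(v(-17)) - 190198/(-28931)) + (196 - 453)²) = 1/((-226334*1/(4*(6 - 17)²) - 190198/(-28931)) + (196 - 453)²) = 1/((-226334/(4*(-11)²) - 190198*(-1/28931)) + (-257)²) = 1/((-226334/(4*121) + 190198/28931) + 66049) = 1/((-226334/484 + 190198/28931) + 66049) = 1/((-226334*1/484 + 190198/28931) + 66049) = 1/((-113167/242 + 190198/28931) + 66049) = 1/(-3228006561/7001302 + 66049) = 1/(459200989237/7001302) = 7001302/459200989237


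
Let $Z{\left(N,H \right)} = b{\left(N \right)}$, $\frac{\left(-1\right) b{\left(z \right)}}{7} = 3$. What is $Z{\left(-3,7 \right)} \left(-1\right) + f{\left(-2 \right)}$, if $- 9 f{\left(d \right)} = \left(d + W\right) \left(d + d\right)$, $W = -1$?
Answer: $\frac{59}{3} \approx 19.667$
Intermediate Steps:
$b{\left(z \right)} = -21$ ($b{\left(z \right)} = \left(-7\right) 3 = -21$)
$Z{\left(N,H \right)} = -21$
$f{\left(d \right)} = - \frac{2 d \left(-1 + d\right)}{9}$ ($f{\left(d \right)} = - \frac{\left(d - 1\right) \left(d + d\right)}{9} = - \frac{\left(-1 + d\right) 2 d}{9} = - \frac{2 d \left(-1 + d\right)}{9}$)
$Z{\left(-3,7 \right)} \left(-1\right) + f{\left(-2 \right)} = \left(-21\right) \left(-1\right) + \frac{2}{9} \left(-2\right) \left(1 - -2\right) = 21 + \frac{2}{9} \left(-2\right) \left(1 + 2\right) = 21 + \frac{2}{9} \left(-2\right) 3 = 21 - \frac{4}{3} = \frac{59}{3}$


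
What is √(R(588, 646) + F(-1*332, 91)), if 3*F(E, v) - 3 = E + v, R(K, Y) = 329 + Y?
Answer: √8061/3 ≈ 29.928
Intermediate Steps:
F(E, v) = 1 + E/3 + v/3 (F(E, v) = 1 + (E + v)/3 = 1 + (E/3 + v/3) = 1 + E/3 + v/3)
√(R(588, 646) + F(-1*332, 91)) = √((329 + 646) + (1 + (-1*332)/3 + (⅓)*91)) = √(975 + (1 + (⅓)*(-332) + 91/3)) = √(975 + (1 - 332/3 + 91/3)) = √(975 - 238/3) = √(2687/3) = √8061/3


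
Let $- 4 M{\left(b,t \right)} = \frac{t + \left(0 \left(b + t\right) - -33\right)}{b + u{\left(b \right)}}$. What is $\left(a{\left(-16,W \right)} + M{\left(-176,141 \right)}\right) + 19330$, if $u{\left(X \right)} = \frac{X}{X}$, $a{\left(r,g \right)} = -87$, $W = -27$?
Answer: $\frac{6735137}{350} \approx 19243.0$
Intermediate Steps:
$u{\left(X \right)} = 1$
$M{\left(b,t \right)} = - \frac{33 + t}{4 \left(1 + b\right)}$ ($M{\left(b,t \right)} = - \frac{\left(t + \left(0 \left(b + t\right) - -33\right)\right) \frac{1}{b + 1}}{4} = - \frac{\left(t + \left(0 + 33\right)\right) \frac{1}{1 + b}}{4} = - \frac{\left(t + 33\right) \frac{1}{1 + b}}{4} = - \frac{\left(33 + t\right) \frac{1}{1 + b}}{4} = - \frac{\frac{1}{1 + b} \left(33 + t\right)}{4} = - \frac{33 + t}{4 \left(1 + b\right)}$)
$\left(a{\left(-16,W \right)} + M{\left(-176,141 \right)}\right) + 19330 = \left(-87 + \frac{-33 - 141}{4 \left(1 - 176\right)}\right) + 19330 = \left(-87 + \frac{-33 - 141}{4 \left(-175\right)}\right) + 19330 = \left(-87 + \frac{1}{4} \left(- \frac{1}{175}\right) \left(-174\right)\right) + 19330 = \left(-87 + \frac{87}{350}\right) + 19330 = - \frac{30363}{350} + 19330 = \frac{6735137}{350}$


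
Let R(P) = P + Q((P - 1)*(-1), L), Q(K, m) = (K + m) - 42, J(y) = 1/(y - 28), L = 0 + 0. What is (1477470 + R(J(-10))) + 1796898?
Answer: 3274327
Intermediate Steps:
L = 0
J(y) = 1/(-28 + y)
Q(K, m) = -42 + K + m
R(P) = -41 (R(P) = P + (-42 + (P - 1)*(-1) + 0) = P + (-42 + (-1 + P)*(-1) + 0) = P + (-42 + (1 - P) + 0) = P + (-41 - P) = -41)
(1477470 + R(J(-10))) + 1796898 = (1477470 - 41) + 1796898 = 1477429 + 1796898 = 3274327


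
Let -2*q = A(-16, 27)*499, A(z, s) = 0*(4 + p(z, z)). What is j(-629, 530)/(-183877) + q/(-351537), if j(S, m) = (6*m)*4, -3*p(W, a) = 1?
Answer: -12720/183877 ≈ -0.069177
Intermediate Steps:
p(W, a) = -⅓ (p(W, a) = -⅓*1 = -⅓)
A(z, s) = 0 (A(z, s) = 0*(4 - ⅓) = 0*(11/3) = 0)
j(S, m) = 24*m
q = 0 (q = -0*499 = -½*0 = 0)
j(-629, 530)/(-183877) + q/(-351537) = (24*530)/(-183877) + 0/(-351537) = 12720*(-1/183877) + 0*(-1/351537) = -12720/183877 + 0 = -12720/183877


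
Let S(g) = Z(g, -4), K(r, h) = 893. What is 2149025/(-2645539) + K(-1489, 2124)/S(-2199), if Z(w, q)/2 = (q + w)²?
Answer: -20856972476123/25678707369302 ≈ -0.81223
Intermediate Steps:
Z(w, q) = 2*(q + w)²
S(g) = 2*(-4 + g)²
2149025/(-2645539) + K(-1489, 2124)/S(-2199) = 2149025/(-2645539) + 893/((2*(-4 - 2199)²)) = 2149025*(-1/2645539) + 893/((2*(-2203)²)) = -2149025/2645539 + 893/((2*4853209)) = -2149025/2645539 + 893/9706418 = -20856972476123/25678707369302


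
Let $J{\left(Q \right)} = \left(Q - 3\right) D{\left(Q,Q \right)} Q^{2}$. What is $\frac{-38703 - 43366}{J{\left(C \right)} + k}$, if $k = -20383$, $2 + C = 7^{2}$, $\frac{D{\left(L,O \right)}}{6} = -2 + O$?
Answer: $- \frac{82069}{26222537} \approx -0.0031297$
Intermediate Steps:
$D{\left(L,O \right)} = -12 + 6 O$ ($D{\left(L,O \right)} = 6 \left(-2 + O\right) = -12 + 6 O$)
$C = 47$ ($C = -2 + 7^{2} = -2 + 49 = 47$)
$J{\left(Q \right)} = Q^{2} \left(-12 + 6 Q\right) \left(-3 + Q\right)$ ($J{\left(Q \right)} = \left(Q - 3\right) \left(-12 + 6 Q\right) Q^{2} = \left(-3 + Q\right) Q^{2} \left(-12 + 6 Q\right) = Q^{2} \left(-12 + 6 Q\right) \left(-3 + Q\right)$)
$\frac{-38703 - 43366}{J{\left(C \right)} + k} = \frac{-38703 - 43366}{6 \cdot 47^{2} \left(-3 + 47\right) \left(-2 + 47\right) - 20383} = - \frac{82069}{6 \cdot 2209 \cdot 44 \cdot 45 - 20383} = - \frac{82069}{26242920 - 20383} = - \frac{82069}{26222537}$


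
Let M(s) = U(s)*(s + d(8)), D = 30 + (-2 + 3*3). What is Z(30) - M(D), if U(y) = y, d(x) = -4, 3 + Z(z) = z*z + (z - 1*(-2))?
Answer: -292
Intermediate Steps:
Z(z) = -1 + z + z² (Z(z) = -3 + (z*z + (z - 1*(-2))) = -3 + (z² + (z + 2)) = -3 + (z² + (2 + z)) = -3 + (2 + z + z²) = -1 + z + z²)
D = 37 (D = 30 + (-2 + 9) = 30 + 7 = 37)
M(s) = s*(-4 + s) (M(s) = s*(s - 4) = s*(-4 + s))
Z(30) - M(D) = (-1 + 30 + 30²) - 37*(-4 + 37) = (-1 + 30 + 900) - 37*33 = 929 - 1*1221 = 929 - 1221 = -292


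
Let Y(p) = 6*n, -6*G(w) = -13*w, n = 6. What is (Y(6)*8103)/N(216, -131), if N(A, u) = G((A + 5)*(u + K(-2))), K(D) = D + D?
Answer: -64824/14365 ≈ -4.5126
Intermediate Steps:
K(D) = 2*D
G(w) = 13*w/6 (G(w) = -(-13)*w/6 = 13*w/6)
N(A, u) = 13*(-4 + u)*(5 + A)/6 (N(A, u) = 13*((A + 5)*(u + 2*(-2)))/6 = 13*((5 + A)*(u - 4))/6 = 13*((5 + A)*(-4 + u))/6 = 13*((-4 + u)*(5 + A))/6 = 13*(-4 + u)*(5 + A)/6)
Y(p) = 36 (Y(p) = 6*6 = 36)
(Y(6)*8103)/N(216, -131) = (36*8103)/(-130/3 - 26/3*216 + (65/6)*(-131) + (13/6)*216*(-131)) = 291708/(-130/3 - 1872 - 8515/6 - 61308) = 291708/(-129285/2) = 291708*(-2/129285) = -64824/14365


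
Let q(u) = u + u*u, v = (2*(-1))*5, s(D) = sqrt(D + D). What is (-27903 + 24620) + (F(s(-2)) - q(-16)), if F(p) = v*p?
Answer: -3523 - 20*I ≈ -3523.0 - 20.0*I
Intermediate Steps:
s(D) = sqrt(2)*sqrt(D) (s(D) = sqrt(2*D) = sqrt(2)*sqrt(D))
v = -10 (v = -2*5 = -10)
q(u) = u + u**2
F(p) = -10*p
(-27903 + 24620) + (F(s(-2)) - q(-16)) = (-27903 + 24620) + (-10*sqrt(2)*sqrt(-2) - (-16)*(1 - 16)) = -3283 + (-10*sqrt(2)*I*sqrt(2) - (-16)*(-15)) = -3283 + (-20*I - 1*240) = -3283 + (-20*I - 240) = -3283 + (-240 - 20*I) = -3523 - 20*I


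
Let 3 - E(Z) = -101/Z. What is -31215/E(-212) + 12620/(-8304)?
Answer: -2747956801/222132 ≈ -12371.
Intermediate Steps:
E(Z) = 3 + 101/Z (E(Z) = 3 - (-101)/Z = 3 + 101/Z)
-31215/E(-212) + 12620/(-8304) = -31215/(3 + 101/(-212)) + 12620/(-8304) = -31215/(3 + 101*(-1/212)) + 12620*(-1/8304) = -31215/(3 - 101/212) - 3155/2076 = -31215/535/212 - 3155/2076 = -31215*212/535 - 3155/2076 = -1323516/107 - 3155/2076 = -2747956801/222132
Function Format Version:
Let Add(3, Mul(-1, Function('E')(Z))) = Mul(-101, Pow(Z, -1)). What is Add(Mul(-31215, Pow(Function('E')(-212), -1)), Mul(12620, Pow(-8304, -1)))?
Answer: Rational(-2747956801, 222132) ≈ -12371.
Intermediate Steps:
Function('E')(Z) = Add(3, Mul(101, Pow(Z, -1))) (Function('E')(Z) = Add(3, Mul(-1, Mul(-101, Pow(Z, -1)))) = Add(3, Mul(101, Pow(Z, -1))))
Add(Mul(-31215, Pow(Function('E')(-212), -1)), Mul(12620, Pow(-8304, -1))) = Add(Mul(-31215, Pow(Add(3, Mul(101, Pow(-212, -1))), -1)), Mul(12620, Pow(-8304, -1))) = Add(Mul(-31215, Pow(Add(3, Mul(101, Rational(-1, 212))), -1)), Mul(12620, Rational(-1, 8304))) = Add(Mul(-31215, Pow(Add(3, Rational(-101, 212)), -1)), Rational(-3155, 2076)) = Add(Mul(-31215, Pow(Rational(535, 212), -1)), Rational(-3155, 2076)) = Add(Mul(-31215, Rational(212, 535)), Rational(-3155, 2076)) = Add(Rational(-1323516, 107), Rational(-3155, 2076)) = Rational(-2747956801, 222132)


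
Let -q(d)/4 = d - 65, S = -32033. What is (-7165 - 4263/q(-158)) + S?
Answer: -34968879/892 ≈ -39203.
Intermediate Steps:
q(d) = 260 - 4*d (q(d) = -4*(d - 65) = -4*(-65 + d) = 260 - 4*d)
(-7165 - 4263/q(-158)) + S = (-7165 - 4263/(260 - 4*(-158))) - 32033 = (-7165 - 4263/(260 + 632)) - 32033 = (-7165 - 4263/892) - 32033 = -6395443/892 - 32033 = -34968879/892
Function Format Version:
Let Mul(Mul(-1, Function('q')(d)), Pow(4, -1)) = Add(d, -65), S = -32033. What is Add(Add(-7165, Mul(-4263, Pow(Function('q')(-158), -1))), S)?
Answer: Rational(-34968879, 892) ≈ -39203.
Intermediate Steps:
Function('q')(d) = Add(260, Mul(-4, d)) (Function('q')(d) = Mul(-4, Add(d, -65)) = Mul(-4, Add(-65, d)) = Add(260, Mul(-4, d)))
Add(Add(-7165, Mul(-4263, Pow(Function('q')(-158), -1))), S) = Add(Add(-7165, Mul(-4263, Pow(Add(260, Mul(-4, -158)), -1))), -32033) = Add(Add(-7165, Mul(-4263, Pow(Add(260, 632), -1))), -32033) = Add(Add(-7165, Mul(-4263, Pow(892, -1))), -32033) = Add(Add(-7165, Mul(-4263, Rational(1, 892))), -32033) = Add(Add(-7165, Rational(-4263, 892)), -32033) = Add(Rational(-6395443, 892), -32033) = Rational(-34968879, 892)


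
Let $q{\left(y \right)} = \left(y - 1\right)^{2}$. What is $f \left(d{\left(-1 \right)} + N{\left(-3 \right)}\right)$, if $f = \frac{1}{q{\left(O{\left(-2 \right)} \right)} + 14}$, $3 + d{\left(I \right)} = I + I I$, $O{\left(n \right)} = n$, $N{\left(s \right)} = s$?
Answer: $- \frac{6}{23} \approx -0.26087$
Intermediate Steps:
$q{\left(y \right)} = \left(-1 + y\right)^{2}$ ($q{\left(y \right)} = \left(y + \left(-4 + 3\right)\right)^{2} = \left(y - 1\right)^{2} = \left(-1 + y\right)^{2}$)
$d{\left(I \right)} = -3 + I + I^{2}$ ($d{\left(I \right)} = -3 + \left(I + I I\right) = -3 + \left(I + I^{2}\right) = -3 + I + I^{2}$)
$f = \frac{1}{23}$ ($f = \frac{1}{\left(-1 - 2\right)^{2} + 14} = \frac{1}{\left(-3\right)^{2} + 14} = \frac{1}{9 + 14} = \frac{1}{23} \approx 0.043478$)
$f \left(d{\left(-1 \right)} + N{\left(-3 \right)}\right) = \frac{\left(-3 - 1 + \left(-1\right)^{2}\right) - 3}{23} = \frac{\left(-3 - 1 + 1\right) - 3}{23} = \frac{-3 - 3}{23} = \frac{1}{23} \left(-6\right) = - \frac{6}{23}$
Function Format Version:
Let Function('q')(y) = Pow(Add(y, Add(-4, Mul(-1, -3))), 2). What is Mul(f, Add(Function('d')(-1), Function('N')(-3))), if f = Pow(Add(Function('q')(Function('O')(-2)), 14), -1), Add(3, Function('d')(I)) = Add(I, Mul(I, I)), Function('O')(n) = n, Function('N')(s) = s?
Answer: Rational(-6, 23) ≈ -0.26087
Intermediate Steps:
Function('q')(y) = Pow(Add(-1, y), 2) (Function('q')(y) = Pow(Add(y, Add(-4, 3)), 2) = Pow(Add(y, -1), 2) = Pow(Add(-1, y), 2))
Function('d')(I) = Add(-3, I, Pow(I, 2)) (Function('d')(I) = Add(-3, Add(I, Mul(I, I))) = Add(-3, Add(I, Pow(I, 2))) = Add(-3, I, Pow(I, 2)))
f = Rational(1, 23) (f = Pow(Add(Pow(Add(-1, -2), 2), 14), -1) = Pow(Add(Pow(-3, 2), 14), -1) = Pow(Add(9, 14), -1) = Pow(23, -1) = Rational(1, 23) ≈ 0.043478)
Mul(f, Add(Function('d')(-1), Function('N')(-3))) = Mul(Rational(1, 23), Add(Add(-3, -1, Pow(-1, 2)), -3)) = Mul(Rational(1, 23), Add(Add(-3, -1, 1), -3)) = Mul(Rational(1, 23), Add(-3, -3)) = Mul(Rational(1, 23), -6) = Rational(-6, 23)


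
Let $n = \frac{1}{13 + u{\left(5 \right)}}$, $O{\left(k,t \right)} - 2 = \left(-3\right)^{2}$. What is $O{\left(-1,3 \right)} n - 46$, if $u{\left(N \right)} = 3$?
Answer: $- \frac{725}{16} \approx -45.313$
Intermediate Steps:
$O{\left(k,t \right)} = 11$ ($O{\left(k,t \right)} = 2 + \left(-3\right)^{2} = 2 + 9 = 11$)
$n = \frac{1}{16}$ ($n = \frac{1}{13 + 3} = \frac{1}{16} \approx 0.0625$)
$O{\left(-1,3 \right)} n - 46 = 11 \cdot \frac{1}{16} - 46 = \frac{11}{16} - 46 = - \frac{725}{16}$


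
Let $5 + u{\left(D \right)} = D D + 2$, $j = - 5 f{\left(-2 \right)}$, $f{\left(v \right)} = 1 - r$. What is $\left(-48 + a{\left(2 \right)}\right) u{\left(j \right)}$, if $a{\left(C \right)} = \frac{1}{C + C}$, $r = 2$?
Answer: $- \frac{2101}{2} \approx -1050.5$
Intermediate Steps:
$f{\left(v \right)} = -1$ ($f{\left(v \right)} = 1 - 2 = -1$)
$j = 5$ ($j = \left(-5\right) \left(-1\right) = 5$)
$u{\left(D \right)} = -3 + D^{2}$ ($u{\left(D \right)} = -5 + \left(D D + 2\right) = -5 + \left(D^{2} + 2\right) = -5 + \left(2 + D^{2}\right) = -3 + D^{2}$)
$a{\left(C \right)} = \frac{1}{2 C}$
$\left(-48 + a{\left(2 \right)}\right) u{\left(j \right)} = \left(-48 + \frac{1}{2 \cdot 2}\right) \left(-3 + 5^{2}\right) = \left(-48 + \frac{1}{2} \cdot \frac{1}{2}\right) \left(-3 + 25\right) = \left(-48 + \frac{1}{4}\right) 22 = \left(- \frac{191}{4}\right) 22 = - \frac{2101}{2}$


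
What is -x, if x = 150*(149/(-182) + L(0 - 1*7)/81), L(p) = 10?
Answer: 256225/2457 ≈ 104.28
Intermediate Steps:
x = -256225/2457 (x = 150*(149/(-182) + 10/81) = 150*(149*(-1/182) + 10*(1/81)) = 150*(-149/182 + 10/81) = 150*(-10249/14742) = -256225/2457 ≈ -104.28)
-x = -1*(-256225/2457) = 256225/2457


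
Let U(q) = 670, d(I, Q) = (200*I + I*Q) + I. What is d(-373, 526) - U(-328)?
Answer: -271841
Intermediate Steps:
d(I, Q) = 201*I + I*Q
d(-373, 526) - U(-328) = -373*(201 + 526) - 1*670 = -373*727 - 670 = -271171 - 670 = -271841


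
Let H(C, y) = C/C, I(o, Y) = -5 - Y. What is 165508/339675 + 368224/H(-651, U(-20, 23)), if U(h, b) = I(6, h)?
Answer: 17868093244/48525 ≈ 3.6822e+5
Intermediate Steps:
U(h, b) = -5 - h
H(C, y) = 1
165508/339675 + 368224/H(-651, U(-20, 23)) = 165508/339675 + 368224/1 = 165508*(1/339675) + 368224*1 = 23644/48525 + 368224 = 17868093244/48525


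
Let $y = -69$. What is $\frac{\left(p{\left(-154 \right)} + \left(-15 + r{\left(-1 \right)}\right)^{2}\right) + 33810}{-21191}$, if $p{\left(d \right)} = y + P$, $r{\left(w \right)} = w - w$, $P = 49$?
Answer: $- \frac{34015}{21191} \approx -1.6052$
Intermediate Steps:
$r{\left(w \right)} = 0$
$p{\left(d \right)} = -20$ ($p{\left(d \right)} = -69 + 49 = -20$)
$\frac{\left(p{\left(-154 \right)} + \left(-15 + r{\left(-1 \right)}\right)^{2}\right) + 33810}{-21191} = \frac{\left(-20 + \left(-15 + 0\right)^{2}\right) + 33810}{-21191} = \left(\left(-20 + \left(-15\right)^{2}\right) + 33810\right) \left(- \frac{1}{21191}\right) = \left(\left(-20 + 225\right) + 33810\right) \left(- \frac{1}{21191}\right) = \left(205 + 33810\right) \left(- \frac{1}{21191}\right) = 34015 \left(- \frac{1}{21191}\right) = - \frac{34015}{21191}$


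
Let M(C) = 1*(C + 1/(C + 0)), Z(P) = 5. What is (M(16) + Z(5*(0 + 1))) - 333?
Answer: -4991/16 ≈ -311.94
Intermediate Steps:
M(C) = C + 1/C (M(C) = 1*(C + 1/C) = C + 1/C)
(M(16) + Z(5*(0 + 1))) - 333 = ((16 + 1/16) + 5) - 333 = (257/16 + 5) - 333 = 337/16 - 333 = -4991/16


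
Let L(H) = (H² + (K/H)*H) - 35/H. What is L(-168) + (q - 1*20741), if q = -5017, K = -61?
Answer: 57725/24 ≈ 2405.2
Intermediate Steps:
L(H) = -61 + H² - 35/H (L(H) = (H² + (-61/H)*H) - 35/H = (H² - 61) - 35/H = (-61 + H²) - 35/H = -61 + H² - 35/H)
L(-168) + (q - 1*20741) = (-61 + (-168)² - 35/(-168)) + (-5017 - 1*20741) = (-61 + 28224 - 35*(-1/168)) + (-5017 - 20741) = (-61 + 28224 + 5/24) - 25758 = 675917/24 - 25758 = 57725/24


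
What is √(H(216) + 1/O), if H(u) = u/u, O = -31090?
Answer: √966557010/31090 ≈ 0.99998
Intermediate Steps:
H(u) = 1
√(H(216) + 1/O) = √(1 + 1/(-31090)) = √(1 - 1/31090) = √(31089/31090) = √966557010/31090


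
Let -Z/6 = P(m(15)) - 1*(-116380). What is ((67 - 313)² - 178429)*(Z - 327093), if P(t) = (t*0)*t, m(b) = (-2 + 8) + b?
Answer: 120904806549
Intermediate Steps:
m(b) = 6 + b
P(t) = 0 (P(t) = 0*t = 0)
Z = -698280 (Z = -6*(0 - 1*(-116380)) = -6*(0 + 116380) = -6*116380 = -698280)
((67 - 313)² - 178429)*(Z - 327093) = ((67 - 313)² - 178429)*(-698280 - 327093) = ((-246)² - 178429)*(-1025373) = (60516 - 178429)*(-1025373) = -117913*(-1025373) = 120904806549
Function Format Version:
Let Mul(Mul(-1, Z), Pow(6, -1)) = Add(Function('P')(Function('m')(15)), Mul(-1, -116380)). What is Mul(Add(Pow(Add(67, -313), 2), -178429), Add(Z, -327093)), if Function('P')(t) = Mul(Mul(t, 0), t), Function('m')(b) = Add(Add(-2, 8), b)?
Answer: 120904806549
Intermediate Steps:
Function('m')(b) = Add(6, b)
Function('P')(t) = 0 (Function('P')(t) = Mul(0, t) = 0)
Z = -698280 (Z = Mul(-6, Add(0, Mul(-1, -116380))) = Mul(-6, Add(0, 116380)) = Mul(-6, 116380) = -698280)
Mul(Add(Pow(Add(67, -313), 2), -178429), Add(Z, -327093)) = Mul(Add(Pow(Add(67, -313), 2), -178429), Add(-698280, -327093)) = Mul(Add(Pow(-246, 2), -178429), -1025373) = Mul(Add(60516, -178429), -1025373) = Mul(-117913, -1025373) = 120904806549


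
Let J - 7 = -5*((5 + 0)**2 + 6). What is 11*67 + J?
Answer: 589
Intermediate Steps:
J = -148 (J = 7 - 5*((5 + 0)**2 + 6) = 7 - 5*(5**2 + 6) = 7 - 5*(25 + 6) = 7 - 5*31 = 7 - 155 = -148)
11*67 + J = 11*67 - 148 = 737 - 148 = 589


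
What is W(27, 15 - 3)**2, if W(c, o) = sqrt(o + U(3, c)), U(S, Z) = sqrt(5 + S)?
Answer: 12 + 2*sqrt(2) ≈ 14.828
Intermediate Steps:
W(c, o) = sqrt(o + 2*sqrt(2)) (W(c, o) = sqrt(o + sqrt(5 + 3)) = sqrt(o + sqrt(8)) = sqrt(o + 2*sqrt(2)))
W(27, 15 - 3)**2 = (sqrt((15 - 3) + 2*sqrt(2)))**2 = (sqrt(12 + 2*sqrt(2)))**2 = 12 + 2*sqrt(2)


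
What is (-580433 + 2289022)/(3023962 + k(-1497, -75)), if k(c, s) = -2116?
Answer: 1708589/3021846 ≈ 0.56541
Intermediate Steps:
(-580433 + 2289022)/(3023962 + k(-1497, -75)) = (-580433 + 2289022)/(3023962 - 2116) = 1708589/3021846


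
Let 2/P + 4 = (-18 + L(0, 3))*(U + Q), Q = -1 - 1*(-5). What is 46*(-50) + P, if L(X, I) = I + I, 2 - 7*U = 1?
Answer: -432407/188 ≈ -2300.0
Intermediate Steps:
U = ⅐ (U = 2/7 - ⅐*1 = 2/7 - ⅐ = ⅐ ≈ 0.14286)
L(X, I) = 2*I
Q = 4 (Q = -1 + 5 = 4)
P = -7/188 (P = 2/(-4 + (-18 + 2*3)*(⅐ + 4)) = 2/(-4 + (-18 + 6)*(29/7)) = 2/(-4 - 12*29/7) = 2/(-4 - 348/7) = 2/(-376/7) = 2*(-7/376) = -7/188 ≈ -0.037234)
46*(-50) + P = 46*(-50) - 7/188 = -2300 - 7/188 = -432407/188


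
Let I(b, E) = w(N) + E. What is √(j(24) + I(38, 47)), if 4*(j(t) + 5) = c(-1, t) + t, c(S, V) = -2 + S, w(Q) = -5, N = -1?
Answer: 13/2 ≈ 6.5000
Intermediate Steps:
I(b, E) = -5 + E
j(t) = -23/4 + t/4 (j(t) = -5 + ((-2 - 1) + t)/4 = -5 + (-3 + t)/4 = -5 + (-¾ + t/4) = -23/4 + t/4)
√(j(24) + I(38, 47)) = √((-23/4 + (¼)*24) + (-5 + 47)) = √((-23/4 + 6) + 42) = √(¼ + 42) = √(169/4) = 13/2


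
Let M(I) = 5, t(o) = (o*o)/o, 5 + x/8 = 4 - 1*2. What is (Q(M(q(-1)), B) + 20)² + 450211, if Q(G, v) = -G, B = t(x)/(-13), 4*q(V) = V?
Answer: 450436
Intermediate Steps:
q(V) = V/4
x = -24 (x = -40 + 8*(4 - 1*2) = -40 + 8*(4 - 2) = -40 + 8*2 = -40 + 16 = -24)
t(o) = o (t(o) = o²/o = o)
B = 24/13 (B = -24/(-13) = -24*(-1/13) = 24/13 ≈ 1.8462)
(Q(M(q(-1)), B) + 20)² + 450211 = (-1*5 + 20)² + 450211 = (-5 + 20)² + 450211 = 15² + 450211 = 225 + 450211 = 450436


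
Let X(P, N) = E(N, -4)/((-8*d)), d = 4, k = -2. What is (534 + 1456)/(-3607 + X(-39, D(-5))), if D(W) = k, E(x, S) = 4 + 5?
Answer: -63680/115433 ≈ -0.55166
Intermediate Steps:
E(x, S) = 9
D(W) = -2
X(P, N) = -9/32 (X(P, N) = 9/((-8*4)) = 9/(-32) = 9*(-1/32) = -9/32)
(534 + 1456)/(-3607 + X(-39, D(-5))) = (534 + 1456)/(-3607 - 9/32) = 1990/(-115433/32) = 1990*(-32/115433) = -63680/115433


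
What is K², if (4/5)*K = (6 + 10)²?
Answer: 102400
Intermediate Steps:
K = 320 (K = 5*(6 + 10)²/4 = (5/4)*16² = (5/4)*256 = 320)
K² = 320² = 102400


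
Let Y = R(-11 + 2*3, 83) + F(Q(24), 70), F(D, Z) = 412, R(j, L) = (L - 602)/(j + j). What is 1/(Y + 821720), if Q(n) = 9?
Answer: 10/8221839 ≈ 1.2163e-6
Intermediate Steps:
R(j, L) = (-602 + L)/(2*j) (R(j, L) = (-602 + L)/((2*j)) = (-602 + L)*(1/(2*j)) = (-602 + L)/(2*j))
Y = 4639/10 (Y = (-602 + 83)/(2*(-11 + 2*3)) + 412 = (½)*(-519)/(-11 + 6) + 412 = (½)*(-519)/(-5) + 412 = (½)*(-⅕)*(-519) + 412 = 519/10 + 412 = 4639/10 ≈ 463.90)
1/(Y + 821720) = 1/(4639/10 + 821720) = 1/(8221839/10) = 10/8221839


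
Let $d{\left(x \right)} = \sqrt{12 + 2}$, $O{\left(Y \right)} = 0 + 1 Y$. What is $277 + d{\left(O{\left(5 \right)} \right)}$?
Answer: $277 + \sqrt{14} \approx 280.74$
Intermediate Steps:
$O{\left(Y \right)} = Y$ ($O{\left(Y \right)} = 0 + Y = Y$)
$d{\left(x \right)} = \sqrt{14}$
$277 + d{\left(O{\left(5 \right)} \right)} = 277 + \sqrt{14}$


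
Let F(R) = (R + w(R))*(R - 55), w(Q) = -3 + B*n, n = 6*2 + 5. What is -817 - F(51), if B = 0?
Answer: -625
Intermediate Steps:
n = 17 (n = 12 + 5 = 17)
w(Q) = -3 (w(Q) = -3 + 0*17 = -3 + 0 = -3)
F(R) = (-55 + R)*(-3 + R) (F(R) = (R - 3)*(R - 55) = (-3 + R)*(-55 + R) = (-55 + R)*(-3 + R))
-817 - F(51) = -817 - (165 + 51² - 58*51) = -817 - (165 + 2601 - 2958) = -817 - 1*(-192) = -817 + 192 = -625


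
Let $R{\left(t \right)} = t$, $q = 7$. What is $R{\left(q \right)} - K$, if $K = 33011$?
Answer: $-33004$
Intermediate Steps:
$R{\left(q \right)} - K = 7 - 33011 = -33004$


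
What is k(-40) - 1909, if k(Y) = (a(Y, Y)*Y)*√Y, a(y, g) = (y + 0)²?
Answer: -1909 - 128000*I*√10 ≈ -1909.0 - 4.0477e+5*I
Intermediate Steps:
a(y, g) = y²
k(Y) = Y^(7/2) (k(Y) = (Y²*Y)*√Y = Y³*√Y = Y^(7/2))
k(-40) - 1909 = (-40)^(7/2) - 1909 = -128000*I*√10 - 1909 = -1909 - 128000*I*√10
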